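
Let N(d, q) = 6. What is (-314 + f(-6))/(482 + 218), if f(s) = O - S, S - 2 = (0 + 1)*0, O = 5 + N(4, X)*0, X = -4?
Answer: -311/700 ≈ -0.44429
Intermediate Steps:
O = 5 (O = 5 + 6*0 = 5 + 0 = 5)
S = 2 (S = 2 + (0 + 1)*0 = 2 + 1*0 = 2 + 0 = 2)
f(s) = 3 (f(s) = 5 - 1*2 = 5 - 2 = 3)
(-314 + f(-6))/(482 + 218) = (-314 + 3)/(482 + 218) = -311/700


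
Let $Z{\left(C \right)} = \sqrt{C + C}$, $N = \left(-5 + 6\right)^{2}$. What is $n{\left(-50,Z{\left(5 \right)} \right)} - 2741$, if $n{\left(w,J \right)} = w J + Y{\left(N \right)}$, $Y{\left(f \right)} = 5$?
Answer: $-2736 - 50 \sqrt{10} \approx -2894.1$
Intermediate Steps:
$N = 1$ ($N = 1^{2} = 1$)
$Z{\left(C \right)} = \sqrt{2} \sqrt{C}$ ($Z{\left(C \right)} = \sqrt{2 C} = \sqrt{2} \sqrt{C}$)
$n{\left(w,J \right)} = 5 + J w$ ($n{\left(w,J \right)} = w J + 5 = J w + 5 = 5 + J w$)
$n{\left(-50,Z{\left(5 \right)} \right)} - 2741 = \left(5 + \sqrt{2} \sqrt{5} \left(-50\right)\right) - 2741 = \left(5 + \sqrt{10} \left(-50\right)\right) - 2741 = \left(5 - 50 \sqrt{10}\right) - 2741 = -2736 - 50 \sqrt{10}$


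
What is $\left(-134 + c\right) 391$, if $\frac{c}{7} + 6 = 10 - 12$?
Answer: $-74290$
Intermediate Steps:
$c = -56$ ($c = -42 + 7 \left(10 - 12\right) = -42 + 7 \left(-2\right) = -42 - 14 = -56$)
$\left(-134 + c\right) 391 = \left(-134 - 56\right) 391 = \left(-190\right) 391 = -74290$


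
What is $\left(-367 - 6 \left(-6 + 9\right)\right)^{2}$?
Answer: $148225$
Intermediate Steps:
$\left(-367 - 6 \left(-6 + 9\right)\right)^{2} = \left(-367 - 18\right)^{2} = \left(-385\right)^{2} = 148225$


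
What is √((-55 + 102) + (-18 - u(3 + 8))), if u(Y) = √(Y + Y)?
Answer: √(29 - √22) ≈ 4.9305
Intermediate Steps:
u(Y) = √2*√Y (u(Y) = √(2*Y) = √2*√Y)
√((-55 + 102) + (-18 - u(3 + 8))) = √((-55 + 102) + (-18 - √2*√(3 + 8))) = √(47 + (-18 - √2*√11)) = √(47 + (-18 - √22)) = √(29 - √22)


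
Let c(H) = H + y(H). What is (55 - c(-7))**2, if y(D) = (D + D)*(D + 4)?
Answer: 400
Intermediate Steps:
y(D) = 2*D*(4 + D) (y(D) = (2*D)*(4 + D) = 2*D*(4 + D))
c(H) = H + 2*H*(4 + H)
(55 - c(-7))**2 = (55 - (-7)*(9 + 2*(-7)))**2 = (55 - (-7)*(9 - 14))**2 = (55 - (-7)*(-5))**2 = (55 - 1*35)**2 = (55 - 35)**2 = 20**2 = 400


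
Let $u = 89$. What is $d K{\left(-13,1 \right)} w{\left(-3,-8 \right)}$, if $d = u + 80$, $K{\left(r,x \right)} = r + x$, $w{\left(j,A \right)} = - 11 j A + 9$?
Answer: $517140$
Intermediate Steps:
$w{\left(j,A \right)} = 9 - 11 A j$ ($w{\left(j,A \right)} = - 11 A j + 9 = 9 - 11 A j$)
$d = 169$ ($d = 89 + 80 = 169$)
$d K{\left(-13,1 \right)} w{\left(-3,-8 \right)} = 169 \left(-13 + 1\right) \left(9 - \left(-88\right) \left(-3\right)\right) = 169 \left(-12\right) \left(9 - 264\right) = \left(-2028\right) \left(-255\right) = 517140$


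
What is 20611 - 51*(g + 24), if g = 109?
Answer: 13828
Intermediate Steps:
20611 - 51*(g + 24) = 20611 - 51*(109 + 24) = 20611 - 51*133 = 20611 - 1*6783 = 20611 - 6783 = 13828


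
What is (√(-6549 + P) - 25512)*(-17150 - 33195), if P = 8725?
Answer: 1284401640 - 402760*√34 ≈ 1.2821e+9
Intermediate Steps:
(√(-6549 + P) - 25512)*(-17150 - 33195) = (√(-6549 + 8725) - 25512)*(-17150 - 33195) = (√2176 - 25512)*(-50345) = (8*√34 - 25512)*(-50345) = (-25512 + 8*√34)*(-50345) = 1284401640 - 402760*√34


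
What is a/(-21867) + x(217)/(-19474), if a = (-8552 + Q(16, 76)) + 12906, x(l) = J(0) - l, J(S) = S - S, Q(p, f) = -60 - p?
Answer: -3741173/20277998 ≈ -0.18449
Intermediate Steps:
J(S) = 0
x(l) = -l (x(l) = 0 - l = -l)
a = 4278 (a = (-8552 + (-60 - 1*16)) + 12906 = (-8552 + (-60 - 16)) + 12906 = (-8552 - 76) + 12906 = -8628 + 12906 = 4278)
a/(-21867) + x(217)/(-19474) = 4278/(-21867) - 1*217/(-19474) = 4278*(-1/21867) - 217*(-1/19474) = -1426/7289 + 31/2782 = -3741173/20277998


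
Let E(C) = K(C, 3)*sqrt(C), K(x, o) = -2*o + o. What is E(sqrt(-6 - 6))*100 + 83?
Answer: 83 - 300*(-3)**(1/4)*sqrt(2) ≈ -311.82 - 394.82*I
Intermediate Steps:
K(x, o) = -o
E(C) = -3*sqrt(C) (E(C) = (-1*3)*sqrt(C) = -3*sqrt(C))
E(sqrt(-6 - 6))*100 + 83 = -3*(-6 - 6)**(1/4)*100 + 83 = -3*(-3)**(1/4)*sqrt(2)*100 + 83 = -3*sqrt(2)*3**(1/4)*sqrt(I)*100 + 83 = -300*sqrt(2)*3**(1/4)*sqrt(I) + 83 = 83 - 300*sqrt(2)*3**(1/4)*sqrt(I)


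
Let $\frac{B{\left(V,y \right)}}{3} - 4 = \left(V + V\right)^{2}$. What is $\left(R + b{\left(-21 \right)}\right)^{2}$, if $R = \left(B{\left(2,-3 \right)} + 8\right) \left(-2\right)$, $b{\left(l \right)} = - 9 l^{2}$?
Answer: $16851025$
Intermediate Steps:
$B{\left(V,y \right)} = 12 + 12 V^{2}$ ($B{\left(V,y \right)} = 12 + 3 \left(V + V\right)^{2} = 12 + 3 \left(2 V\right)^{2} = 12 + 3 \cdot 4 V^{2} = 12 + 12 V^{2}$)
$R = -136$ ($R = \left(\left(12 + 12 \cdot 2^{2}\right) + 8\right) \left(-2\right) = \left(\left(12 + 12 \cdot 4\right) + 8\right) \left(-2\right) = \left(\left(12 + 48\right) + 8\right) \left(-2\right) = \left(60 + 8\right) \left(-2\right) = 68 \left(-2\right) = -136$)
$\left(R + b{\left(-21 \right)}\right)^{2} = \left(-136 - 9 \left(-21\right)^{2}\right)^{2} = \left(-136 - 3969\right)^{2} = \left(-4105\right)^{2} = 16851025$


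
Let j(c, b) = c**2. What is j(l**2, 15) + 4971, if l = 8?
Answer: 9067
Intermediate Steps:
j(l**2, 15) + 4971 = (8**2)**2 + 4971 = 64**2 + 4971 = 4096 + 4971 = 9067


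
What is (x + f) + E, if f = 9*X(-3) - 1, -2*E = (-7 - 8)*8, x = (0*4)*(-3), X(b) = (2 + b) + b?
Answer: 23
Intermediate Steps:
X(b) = 2 + 2*b
x = 0 (x = 0*(-3) = 0)
E = 60 (E = -(-7 - 8)*8/2 = -(-15)*8/2 = -1/2*(-120) = 60)
f = -37 (f = 9*(2 + 2*(-3)) - 1 = 9*(2 - 6) - 1 = 9*(-4) - 1 = -36 - 1 = -37)
(x + f) + E = (0 - 37) + 60 = -37 + 60 = 23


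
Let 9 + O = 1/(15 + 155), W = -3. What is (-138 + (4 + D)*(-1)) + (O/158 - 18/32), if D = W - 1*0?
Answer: -15000711/107440 ≈ -139.62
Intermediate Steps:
D = -3 (D = -3 - 1*0 = -3 + 0 = -3)
O = -1529/170 (O = -9 + 1/(15 + 155) = -9 + 1/170 = -1529/170 ≈ -8.9941)
(-138 + (4 + D)*(-1)) + (O/158 - 18/32) = (-138 + (4 - 3)*(-1)) + (-1529/170/158 - 18/32) = (-138 + 1*(-1)) + (-1529/170*1/158 - 18*1/32) = (-138 - 1) + (-1529/26860 - 9/16) = -139 - 66551/107440 = -15000711/107440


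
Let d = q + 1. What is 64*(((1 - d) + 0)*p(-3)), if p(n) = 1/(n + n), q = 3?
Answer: 32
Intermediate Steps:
d = 4 (d = 3 + 1 = 4)
p(n) = 1/(2*n)
64*(((1 - d) + 0)*p(-3)) = 64*(((1 - 1*4) + 0)*((½)/(-3))) = 64*(((1 - 4) + 0)*((½)*(-⅓))) = 64*((-3 + 0)*(-⅙)) = 64*(-3*(-⅙)) = 64*(½) = 32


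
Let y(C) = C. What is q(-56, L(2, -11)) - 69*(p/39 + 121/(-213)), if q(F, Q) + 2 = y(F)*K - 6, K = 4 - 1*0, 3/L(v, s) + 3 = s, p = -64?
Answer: -73445/923 ≈ -79.572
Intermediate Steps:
L(v, s) = 3/(-3 + s)
K = 4 (K = 4 + 0 = 4)
q(F, Q) = -8 + 4*F (q(F, Q) = -2 + (F*4 - 6) = -2 + (4*F - 6) = -2 + (-6 + 4*F) = -8 + 4*F)
q(-56, L(2, -11)) - 69*(p/39 + 121/(-213)) = (-8 + 4*(-56)) - 69*(-64/39 + 121/(-213)) = (-8 - 224) - 69*(-64*1/39 + 121*(-1/213)) = -232 - 69*(-64/39 - 121/213) = -232 - 69*(-2039/923) = -232 + 140691/923 = -73445/923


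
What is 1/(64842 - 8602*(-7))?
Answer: 1/125056 ≈ 7.9964e-6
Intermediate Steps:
1/(64842 - 8602*(-7)) = 1/(64842 + 60214) = 1/125056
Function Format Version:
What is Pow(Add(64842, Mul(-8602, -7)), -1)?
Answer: Rational(1, 125056) ≈ 7.9964e-6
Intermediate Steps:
Pow(Add(64842, Mul(-8602, -7)), -1) = Pow(Add(64842, 60214), -1) = Pow(125056, -1) = Rational(1, 125056)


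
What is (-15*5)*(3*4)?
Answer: -900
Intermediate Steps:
(-15*5)*(3*4) = -75*12 = -900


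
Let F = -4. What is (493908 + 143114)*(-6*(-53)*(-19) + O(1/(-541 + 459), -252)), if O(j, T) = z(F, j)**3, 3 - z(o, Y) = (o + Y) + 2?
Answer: -1038963428940675/275684 ≈ -3.7687e+9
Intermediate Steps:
z(o, Y) = 1 - Y - o (z(o, Y) = 3 - ((o + Y) + 2) = 3 - ((Y + o) + 2) = 3 - (2 + Y + o) = 3 + (-2 - Y - o) = 1 - Y - o)
O(j, T) = (5 - j)**3 (O(j, T) = (1 - j - 1*(-4))**3 = (1 - j + 4)**3 = (5 - j)**3)
(493908 + 143114)*(-6*(-53)*(-19) + O(1/(-541 + 459), -252)) = (493908 + 143114)*(-6*(-53)*(-19) - (-5 + 1/(-541 + 459))**3) = 637022*(318*(-19) - (-5 + 1/(-82))**3) = 637022*(-6042 - (-5 - 1/82)**3) = 637022*(-6042 - (-411/82)**3) = 637022*(-6042 - 1*(-69426531/551368)) = 637022*(-6042 + 69426531/551368) = 637022*(-3261938925/551368) = -1038963428940675/275684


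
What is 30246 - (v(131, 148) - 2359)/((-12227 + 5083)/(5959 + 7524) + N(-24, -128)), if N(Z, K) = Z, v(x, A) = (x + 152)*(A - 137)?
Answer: 5006803619/165368 ≈ 30277.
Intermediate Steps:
v(x, A) = (-137 + A)*(152 + x) (v(x, A) = (152 + x)*(-137 + A) = (-137 + A)*(152 + x))
30246 - (v(131, 148) - 2359)/((-12227 + 5083)/(5959 + 7524) + N(-24, -128)) = 30246 - ((-20824 - 137*131 + 152*148 + 148*131) - 2359)/((-12227 + 5083)/(5959 + 7524) - 24) = 30246 - ((-20824 - 17947 + 22496 + 19388) - 2359)/(-7144/13483 - 24) = 30246 - (3113 - 2359)/(-7144*1/13483 - 24) = 30246 - 754/(-7144/13483 - 24) = 30246 - 754/(-330736/13483) = 30246 - 754*(-13483)/330736 = 30246 - 1*(-5083091/165368) = 30246 + 5083091/165368 = 5006803619/165368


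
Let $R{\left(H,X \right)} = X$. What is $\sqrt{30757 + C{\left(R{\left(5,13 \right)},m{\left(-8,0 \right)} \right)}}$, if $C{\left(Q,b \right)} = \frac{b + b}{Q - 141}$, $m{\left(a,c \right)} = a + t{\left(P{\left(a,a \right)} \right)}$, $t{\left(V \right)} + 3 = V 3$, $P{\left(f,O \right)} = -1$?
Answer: $\frac{9 \sqrt{24302}}{8} \approx 175.38$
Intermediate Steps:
$t{\left(V \right)} = -3 + 3 V$ ($t{\left(V \right)} = -3 + V 3 = -3 + 3 V$)
$m{\left(a,c \right)} = -6 + a$ ($m{\left(a,c \right)} = a + \left(-3 + 3 \left(-1\right)\right) = a - 6 = -6 + a$)
$C{\left(Q,b \right)} = \frac{2 b}{-141 + Q}$
$\sqrt{30757 + C{\left(R{\left(5,13 \right)},m{\left(-8,0 \right)} \right)}} = \sqrt{30757 + \frac{2 \left(-6 - 8\right)}{-141 + 13}} = \sqrt{30757 + 2 \left(-14\right) \frac{1}{-128}} = \sqrt{30757 + 2 \left(-14\right) \left(- \frac{1}{128}\right)} = \sqrt{30757 + \frac{7}{32}} = \sqrt{\frac{984231}{32}} = \frac{9 \sqrt{24302}}{8}$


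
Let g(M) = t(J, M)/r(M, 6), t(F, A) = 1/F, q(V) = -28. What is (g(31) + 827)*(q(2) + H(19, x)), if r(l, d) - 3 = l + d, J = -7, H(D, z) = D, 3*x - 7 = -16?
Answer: -2084031/280 ≈ -7443.0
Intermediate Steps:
x = -3 (x = 7/3 + (1/3)*(-16) = 7/3 - 16/3 = -3)
r(l, d) = 3 + d + l (r(l, d) = 3 + (l + d) = 3 + (d + l) = 3 + d + l)
g(M) = -1/(7*(9 + M)) (g(M) = 1/((-7)*(3 + 6 + M)) = -1/(7*(9 + M)))
(g(31) + 827)*(q(2) + H(19, x)) = (-1/(63 + 7*31) + 827)*(-28 + 19) = (-1/(63 + 217) + 827)*(-9) = (-1/280 + 827)*(-9) = (231559/280)*(-9) = -2084031/280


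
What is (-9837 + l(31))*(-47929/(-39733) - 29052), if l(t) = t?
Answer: 11318822483722/39733 ≈ 2.8487e+8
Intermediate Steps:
(-9837 + l(31))*(-47929/(-39733) - 29052) = (-9837 + 31)*(-47929/(-39733) - 29052) = -9806*(-47929*(-1/39733) - 29052) = -9806*(47929/39733 - 29052) = -9806*(-1154275187/39733) = 11318822483722/39733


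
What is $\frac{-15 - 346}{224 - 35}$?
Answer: $- \frac{361}{189} \approx -1.9101$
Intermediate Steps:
$\frac{-15 - 346}{224 - 35} = - \frac{361}{189}$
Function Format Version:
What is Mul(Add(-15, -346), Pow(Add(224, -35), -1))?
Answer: Rational(-361, 189) ≈ -1.9101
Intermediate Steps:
Mul(Add(-15, -346), Pow(Add(224, -35), -1)) = Mul(-361, Pow(189, -1)) = Mul(-361, Rational(1, 189)) = Rational(-361, 189)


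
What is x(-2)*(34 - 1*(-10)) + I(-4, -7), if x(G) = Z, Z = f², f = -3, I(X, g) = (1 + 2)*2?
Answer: 402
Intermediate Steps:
I(X, g) = 6 (I(X, g) = 3*2 = 6)
Z = 9 (Z = (-3)² = 9)
x(G) = 9
x(-2)*(34 - 1*(-10)) + I(-4, -7) = 9*(34 - 1*(-10)) + 6 = 9*(34 + 10) + 6 = 9*44 + 6 = 396 + 6 = 402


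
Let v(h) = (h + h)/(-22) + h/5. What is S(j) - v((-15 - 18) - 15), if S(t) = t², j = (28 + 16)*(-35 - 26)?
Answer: 396212368/55 ≈ 7.2039e+6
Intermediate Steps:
v(h) = 6*h/55 (v(h) = (2*h)*(-1/22) + h*(⅕) = -h/11 + h/5 = 6*h/55)
j = -2684 (j = 44*(-61) = -2684)
S(j) - v((-15 - 18) - 15) = (-2684)² - 6*((-15 - 18) - 15)/55 = 7203856 - 6*(-33 - 15)/55 = 7203856 - 6*(-48)/55 = 7203856 - 1*(-288/55) = 7203856 + 288/55 = 396212368/55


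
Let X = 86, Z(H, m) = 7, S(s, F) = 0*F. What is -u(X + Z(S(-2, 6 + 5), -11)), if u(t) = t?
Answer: -93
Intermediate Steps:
S(s, F) = 0
-u(X + Z(S(-2, 6 + 5), -11)) = -(86 + 7) = -1*93 = -93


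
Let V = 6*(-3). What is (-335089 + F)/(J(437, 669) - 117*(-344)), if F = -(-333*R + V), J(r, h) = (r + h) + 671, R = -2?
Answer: -335737/42025 ≈ -7.9890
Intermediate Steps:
J(r, h) = 671 + h + r (J(r, h) = (h + r) + 671 = 671 + h + r)
V = -18
F = -648 (F = -(-333*(-2) - 18) = -(666 - 18) = -1*648 = -648)
(-335089 + F)/(J(437, 669) - 117*(-344)) = (-335089 - 648)/((671 + 669 + 437) - 117*(-344)) = -335737/(1777 + 40248) = -335737/42025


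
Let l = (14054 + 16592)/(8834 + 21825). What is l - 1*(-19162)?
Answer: 587518404/30659 ≈ 19163.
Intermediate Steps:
l = 30646/30659 ≈ 0.99958
l - 1*(-19162) = 30646/30659 - 1*(-19162) = 30646/30659 + 19162 = 587518404/30659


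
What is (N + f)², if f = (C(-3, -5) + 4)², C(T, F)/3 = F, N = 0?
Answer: 14641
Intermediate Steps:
C(T, F) = 3*F
f = 121 (f = (3*(-5) + 4)² = (-15 + 4)² = (-11)² = 121)
(N + f)² = (0 + 121)² = 121² = 14641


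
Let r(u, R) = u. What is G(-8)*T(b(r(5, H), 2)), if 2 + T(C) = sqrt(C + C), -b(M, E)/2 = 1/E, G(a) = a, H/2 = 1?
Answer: 16 - 8*I*sqrt(2) ≈ 16.0 - 11.314*I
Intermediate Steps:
H = 2 (H = 2*1 = 2)
b(M, E) = -2/E
T(C) = -2 + sqrt(2)*sqrt(C) (T(C) = -2 + sqrt(C + C) = -2 + sqrt(2*C) = -2 + sqrt(2)*sqrt(C))
G(-8)*T(b(r(5, H), 2)) = -8*(-2 + sqrt(2)*sqrt(-2/2)) = -8*(-2 + sqrt(2)*sqrt(-2*1/2)) = -8*(-2 + sqrt(2)*sqrt(-1)) = -8*(-2 + sqrt(2)*I) = -8*(-2 + I*sqrt(2)) = 16 - 8*I*sqrt(2)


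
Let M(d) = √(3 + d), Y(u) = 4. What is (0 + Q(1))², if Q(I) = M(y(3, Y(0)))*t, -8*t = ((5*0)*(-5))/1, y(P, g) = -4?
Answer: 0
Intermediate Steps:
t = 0 (t = -(5*0)*(-5)/(8*1) = -0*(-5)/8 = -0 = -⅛*0 = 0)
Q(I) = 0 (Q(I) = √(3 - 4)*0 = √(-1)*0 = I*0 = 0)
(0 + Q(1))² = (0 + 0)² = 0² = 0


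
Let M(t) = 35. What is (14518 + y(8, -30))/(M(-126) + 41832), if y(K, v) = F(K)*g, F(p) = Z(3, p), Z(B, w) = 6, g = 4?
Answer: 14542/41867 ≈ 0.34734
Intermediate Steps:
F(p) = 6
y(K, v) = 24 (y(K, v) = 6*4 = 24)
(14518 + y(8, -30))/(M(-126) + 41832) = (14518 + 24)/(35 + 41832) = 14542/41867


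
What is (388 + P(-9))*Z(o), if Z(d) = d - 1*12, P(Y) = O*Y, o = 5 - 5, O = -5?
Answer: -5196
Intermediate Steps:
o = 0
P(Y) = -5*Y
Z(d) = -12 + d (Z(d) = d - 12 = -12 + d)
(388 + P(-9))*Z(o) = (388 - 5*(-9))*(-12 + 0) = (388 + 45)*(-12) = 433*(-12) = -5196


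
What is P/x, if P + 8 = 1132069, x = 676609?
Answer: 1132061/676609 ≈ 1.6731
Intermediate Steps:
P = 1132061 (P = -8 + 1132069 = 1132061)
P/x = 1132061/676609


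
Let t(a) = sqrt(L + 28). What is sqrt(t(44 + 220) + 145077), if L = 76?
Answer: sqrt(145077 + 2*sqrt(26)) ≈ 380.90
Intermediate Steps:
t(a) = 2*sqrt(26) (t(a) = sqrt(76 + 28) = sqrt(104) = 2*sqrt(26))
sqrt(t(44 + 220) + 145077) = sqrt(2*sqrt(26) + 145077) = sqrt(145077 + 2*sqrt(26))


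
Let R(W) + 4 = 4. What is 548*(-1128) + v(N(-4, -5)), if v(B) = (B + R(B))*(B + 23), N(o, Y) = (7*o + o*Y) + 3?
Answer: -618234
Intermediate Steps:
N(o, Y) = 3 + 7*o + Y*o (N(o, Y) = (7*o + Y*o) + 3 = 3 + 7*o + Y*o)
R(W) = 0 (R(W) = -4 + 4 = 0)
v(B) = B*(23 + B) (v(B) = (B + 0)*(B + 23) = B*(23 + B))
548*(-1128) + v(N(-4, -5)) = 548*(-1128) + (3 + 7*(-4) - 5*(-4))*(23 + (3 + 7*(-4) - 5*(-4))) = -618144 + (3 - 28 + 20)*(23 + (3 - 28 + 20)) = -618144 - 5*(23 - 5) = -618144 - 5*18 = -618144 - 90 = -618234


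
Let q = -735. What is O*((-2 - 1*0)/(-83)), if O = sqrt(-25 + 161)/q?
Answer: -4*sqrt(34)/61005 ≈ -0.00038233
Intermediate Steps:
O = -2*sqrt(34)/735 (O = sqrt(-25 + 161)/(-735) = sqrt(136)*(-1/735) = (2*sqrt(34))*(-1/735) = -2*sqrt(34)/735 ≈ -0.015867)
O*((-2 - 1*0)/(-83)) = (-2*sqrt(34)/735)*((-2 - 1*0)/(-83)) = (-2*sqrt(34)/735)*(-(-2 + 0)/83) = (-2*sqrt(34)/735)*(-1/83*(-2)) = -2*sqrt(34)/735*(2/83) = -4*sqrt(34)/61005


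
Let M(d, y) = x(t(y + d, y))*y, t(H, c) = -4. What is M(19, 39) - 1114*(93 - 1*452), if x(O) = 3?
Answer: 400043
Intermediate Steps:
M(d, y) = 3*y
M(19, 39) - 1114*(93 - 1*452) = 3*39 - 1114*(93 - 1*452) = 117 - 1114*(93 - 452) = 117 - 1114*(-359) = 117 + 399926 = 400043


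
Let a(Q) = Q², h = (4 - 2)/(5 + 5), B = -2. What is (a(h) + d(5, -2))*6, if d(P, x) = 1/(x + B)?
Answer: -63/50 ≈ -1.2600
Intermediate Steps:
h = ⅕ (h = 2/10 = 2*(⅒) = ⅕ ≈ 0.20000)
d(P, x) = 1/(-2 + x) (d(P, x) = 1/(x - 2) = 1/(-2 + x))
(a(h) + d(5, -2))*6 = ((⅕)² + 1/(-2 - 2))*6 = (1/25 + 1/(-4))*6 = (1/25 - ¼)*6 = -21/100*6 = -63/50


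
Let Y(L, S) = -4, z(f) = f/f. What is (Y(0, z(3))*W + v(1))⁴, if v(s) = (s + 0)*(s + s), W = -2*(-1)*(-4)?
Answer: 1336336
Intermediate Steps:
W = -8 (W = 2*(-4) = -8)
z(f) = 1
v(s) = 2*s² (v(s) = s*(2*s) = 2*s²)
(Y(0, z(3))*W + v(1))⁴ = (-4*(-8) + 2*1²)⁴ = (32 + 2*1)⁴ = (32 + 2)⁴ = 34⁴ = 1336336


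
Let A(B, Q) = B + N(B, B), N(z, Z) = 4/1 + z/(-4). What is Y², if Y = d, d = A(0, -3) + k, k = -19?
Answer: 225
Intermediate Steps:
N(z, Z) = 4 - z/4 (N(z, Z) = 4*1 + z*(-¼) = 4 - z/4)
A(B, Q) = 4 + 3*B/4 (A(B, Q) = B + (4 - B/4) = 4 + 3*B/4)
d = -15 (d = (4 + (¾)*0) - 19 = (4 + 0) - 19 = 4 - 19 = -15)
Y = -15
Y² = (-15)² = 225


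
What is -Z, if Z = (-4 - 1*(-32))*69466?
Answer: -1945048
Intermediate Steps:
Z = 1945048 (Z = (-4 + 32)*69466 = 28*69466 = 1945048)
-Z = -1*1945048 = -1945048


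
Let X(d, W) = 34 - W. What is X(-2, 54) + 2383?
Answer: 2363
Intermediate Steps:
X(-2, 54) + 2383 = (34 - 1*54) + 2383 = (34 - 54) + 2383 = -20 + 2383 = 2363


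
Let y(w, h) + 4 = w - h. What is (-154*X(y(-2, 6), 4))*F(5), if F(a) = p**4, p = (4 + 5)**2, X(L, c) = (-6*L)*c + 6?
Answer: -1948983339996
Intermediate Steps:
y(w, h) = -4 + w - h (y(w, h) = -4 + (w - h) = -4 + w - h)
X(L, c) = 6 - 6*L*c (X(L, c) = -6*L*c + 6 = 6 - 6*L*c)
p = 81 (p = 9**2 = 81)
F(a) = 43046721 (F(a) = 81**4 = 43046721)
(-154*X(y(-2, 6), 4))*F(5) = -154*(6 - 6*(-4 - 2 - 1*6)*4)*43046721 = -154*(6 - 6*(-4 - 2 - 6)*4)*43046721 = -154*(6 - 6*(-12)*4)*43046721 = -154*(6 + 288)*43046721 = -154*294*43046721 = -45276*43046721 = -1948983339996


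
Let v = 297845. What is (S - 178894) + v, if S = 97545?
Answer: 216496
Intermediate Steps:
(S - 178894) + v = (97545 - 178894) + 297845 = -81349 + 297845 = 216496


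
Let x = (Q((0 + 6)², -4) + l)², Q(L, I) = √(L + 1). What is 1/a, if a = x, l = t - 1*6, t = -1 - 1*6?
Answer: (13 - √37)⁻² ≈ 0.020899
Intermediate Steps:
t = -7 (t = -1 - 6 = -7)
l = -13 (l = -7 - 1*6 = -7 - 6 = -13)
Q(L, I) = √(1 + L)
x = (-13 + √37)² (x = (√(1 + (0 + 6)²) - 13)² = (√(1 + 6²) - 13)² = (√(1 + 36) - 13)² = (√37 - 13)² = (-13 + √37)² ≈ 47.848)
a = (13 - √37)² ≈ 47.848
1/a = 1/((13 - √37)²) = (13 - √37)⁻²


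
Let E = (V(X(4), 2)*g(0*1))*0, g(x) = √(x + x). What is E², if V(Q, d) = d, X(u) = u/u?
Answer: 0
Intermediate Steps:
X(u) = 1
g(x) = √2*√x (g(x) = √(2*x) = √2*√x)
E = 0 (E = (2*(√2*√(0*1)))*0 = (2*(√2*√0))*0 = (2*(√2*0))*0 = (2*0)*0 = 0*0 = 0)
E² = 0² = 0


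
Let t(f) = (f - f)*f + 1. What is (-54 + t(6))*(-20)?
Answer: 1060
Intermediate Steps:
t(f) = 1 (t(f) = 0*f + 1 = 0 + 1 = 1)
(-54 + t(6))*(-20) = (-54 + 1)*(-20) = -53*(-20) = 1060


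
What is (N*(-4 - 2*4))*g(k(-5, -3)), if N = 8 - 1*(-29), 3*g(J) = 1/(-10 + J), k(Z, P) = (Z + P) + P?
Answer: 148/21 ≈ 7.0476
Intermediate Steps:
k(Z, P) = Z + 2*P (k(Z, P) = (P + Z) + P = Z + 2*P)
g(J) = 1/(3*(-10 + J))
N = 37 (N = 8 + 29 = 37)
(N*(-4 - 2*4))*g(k(-5, -3)) = (37*(-4 - 2*4))*(1/(3*(-10 + (-5 + 2*(-3))))) = (37*(-4 - 8))*(1/(3*(-10 + (-5 - 6)))) = (37*(-12))*(1/(3*(-10 - 11))) = -148/(-21) = -148*(-1)/21 = -444*(-1/63) = 148/21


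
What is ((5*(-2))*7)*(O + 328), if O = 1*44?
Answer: -26040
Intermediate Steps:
O = 44
((5*(-2))*7)*(O + 328) = ((5*(-2))*7)*(44 + 328) = -10*7*372 = -70*372 = -26040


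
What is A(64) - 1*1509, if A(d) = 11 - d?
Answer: -1562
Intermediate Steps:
A(64) - 1*1509 = (11 - 1*64) - 1*1509 = (11 - 64) - 1509 = -53 - 1509 = -1562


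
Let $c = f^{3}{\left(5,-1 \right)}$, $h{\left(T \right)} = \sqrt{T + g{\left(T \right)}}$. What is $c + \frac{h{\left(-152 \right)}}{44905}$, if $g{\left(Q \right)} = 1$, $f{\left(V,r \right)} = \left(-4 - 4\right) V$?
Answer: $-64000 + \frac{i \sqrt{151}}{44905} \approx -64000.0 + 0.00027365 i$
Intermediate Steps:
$f{\left(V,r \right)} = - 8 V$
$h{\left(T \right)} = \sqrt{1 + T}$ ($h{\left(T \right)} = \sqrt{T + 1} = \sqrt{1 + T}$)
$c = -64000$ ($c = \left(\left(-8\right) 5\right)^{3} = \left(-40\right)^{3} = -64000$)
$c + \frac{h{\left(-152 \right)}}{44905} = -64000 + \frac{\sqrt{1 - 152}}{44905} = -64000 + \sqrt{-151} \cdot \frac{1}{44905} = -64000 + i \sqrt{151} \cdot \frac{1}{44905} = -64000 + \frac{i \sqrt{151}}{44905}$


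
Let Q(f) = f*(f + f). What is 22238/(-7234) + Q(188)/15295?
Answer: 85613391/55322015 ≈ 1.5475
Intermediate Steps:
Q(f) = 2*f² (Q(f) = f*(2*f) = 2*f²)
22238/(-7234) + Q(188)/15295 = 22238/(-7234) + (2*188²)/15295 = 22238*(-1/7234) + (2*35344)*(1/15295) = -11119/3617 + 70688*(1/15295) = -11119/3617 + 70688/15295 = 85613391/55322015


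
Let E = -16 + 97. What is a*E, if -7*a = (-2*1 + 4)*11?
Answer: -1782/7 ≈ -254.57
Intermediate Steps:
E = 81
a = -22/7 (a = -(-2*1 + 4)*11/7 = -(-2 + 4)*11/7 = -2*11/7 = -⅐*22 = -22/7 ≈ -3.1429)
a*E = -22/7*81 = -1782/7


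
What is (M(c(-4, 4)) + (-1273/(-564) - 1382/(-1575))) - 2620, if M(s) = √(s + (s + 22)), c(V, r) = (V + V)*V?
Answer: -774853859/296100 + √86 ≈ -2607.6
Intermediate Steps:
c(V, r) = 2*V² (c(V, r) = (2*V)*V = 2*V²)
M(s) = √(22 + 2*s) (M(s) = √(s + (22 + s)) = √(22 + 2*s))
(M(c(-4, 4)) + (-1273/(-564) - 1382/(-1575))) - 2620 = (√(22 + 2*(2*(-4)²)) + (-1273/(-564) - 1382/(-1575))) - 2620 = (√(22 + 2*(2*16)) + (-1273*(-1/564) - 1382*(-1/1575))) - 2620 = (√(22 + 2*32) + (1273/564 + 1382/1575)) - 2620 = (√(22 + 64) + 928141/296100) - 2620 = (√86 + 928141/296100) - 2620 = (928141/296100 + √86) - 2620 = -774853859/296100 + √86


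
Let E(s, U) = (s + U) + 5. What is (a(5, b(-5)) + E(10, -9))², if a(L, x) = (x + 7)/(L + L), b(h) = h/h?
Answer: 1156/25 ≈ 46.240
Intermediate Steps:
E(s, U) = 5 + U + s (E(s, U) = (U + s) + 5 = 5 + U + s)
b(h) = 1
a(L, x) = (7 + x)/(2*L) (a(L, x) = (7 + x)/((2*L)) = (7 + x)*(1/(2*L)) = (7 + x)/(2*L))
(a(5, b(-5)) + E(10, -9))² = ((½)*(7 + 1)/5 + (5 - 9 + 10))² = ((½)*(⅕)*8 + 6)² = (⅘ + 6)² = (34/5)² = 1156/25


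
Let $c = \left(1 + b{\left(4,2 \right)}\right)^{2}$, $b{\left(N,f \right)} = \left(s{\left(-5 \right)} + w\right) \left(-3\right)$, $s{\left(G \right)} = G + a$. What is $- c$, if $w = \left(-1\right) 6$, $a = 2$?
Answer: $-784$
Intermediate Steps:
$s{\left(G \right)} = 2 + G$ ($s{\left(G \right)} = G + 2 = 2 + G$)
$w = -6$
$b{\left(N,f \right)} = 27$ ($b{\left(N,f \right)} = \left(\left(2 - 5\right) - 6\right) \left(-3\right) = \left(-3 - 6\right) \left(-3\right) = \left(-9\right) \left(-3\right) = 27$)
$c = 784$ ($c = \left(1 + 27\right)^{2} = 28^{2} = 784$)
$- c = \left(-1\right) 784 = -784$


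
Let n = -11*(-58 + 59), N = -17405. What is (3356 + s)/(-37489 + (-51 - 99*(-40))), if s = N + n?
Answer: 703/1679 ≈ 0.41870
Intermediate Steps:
n = -11 (n = -11*1 = -11)
s = -17416 (s = -17405 - 11 = -17416)
(3356 + s)/(-37489 + (-51 - 99*(-40))) = (3356 - 17416)/(-37489 + (-51 - 99*(-40))) = -14060/(-37489 + (-51 + 3960)) = -14060/(-37489 + 3909) = -14060/(-33580) = -14060*(-1/33580) = 703/1679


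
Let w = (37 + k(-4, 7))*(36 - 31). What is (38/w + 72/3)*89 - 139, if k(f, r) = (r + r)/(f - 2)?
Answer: 524293/260 ≈ 2016.5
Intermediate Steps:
k(f, r) = 2*r/(-2 + f) (k(f, r) = (2*r)/(-2 + f) = 2*r/(-2 + f))
w = 520/3 (w = (37 + 2*7/(-2 - 4))*(36 - 31) = (37 + 2*7/(-6))*5 = (37 + 2*7*(-⅙))*5 = (37 - 7/3)*5 = (104/3)*5 = 520/3 ≈ 173.33)
(38/w + 72/3)*89 - 139 = (38/(520/3) + 72/3)*89 - 139 = (38*(3/520) + 72*(⅓))*89 - 139 = (57/260 + 24)*89 - 139 = (6297/260)*89 - 139 = 560433/260 - 139 = 524293/260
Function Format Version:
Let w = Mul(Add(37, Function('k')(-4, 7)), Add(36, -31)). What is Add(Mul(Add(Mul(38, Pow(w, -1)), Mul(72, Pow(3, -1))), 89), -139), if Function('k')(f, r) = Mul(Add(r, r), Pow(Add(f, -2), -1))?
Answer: Rational(524293, 260) ≈ 2016.5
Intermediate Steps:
Function('k')(f, r) = Mul(2, r, Pow(Add(-2, f), -1)) (Function('k')(f, r) = Mul(Mul(2, r), Pow(Add(-2, f), -1)) = Mul(2, r, Pow(Add(-2, f), -1)))
w = Rational(520, 3) (w = Mul(Add(37, Mul(2, 7, Pow(Add(-2, -4), -1))), Add(36, -31)) = Mul(Add(37, Mul(2, 7, Pow(-6, -1))), 5) = Mul(Add(37, Mul(2, 7, Rational(-1, 6))), 5) = Mul(Add(37, Rational(-7, 3)), 5) = Mul(Rational(104, 3), 5) = Rational(520, 3) ≈ 173.33)
Add(Mul(Add(Mul(38, Pow(w, -1)), Mul(72, Pow(3, -1))), 89), -139) = Add(Mul(Add(Mul(38, Pow(Rational(520, 3), -1)), Mul(72, Pow(3, -1))), 89), -139) = Add(Mul(Add(Mul(38, Rational(3, 520)), Mul(72, Rational(1, 3))), 89), -139) = Add(Mul(Add(Rational(57, 260), 24), 89), -139) = Add(Mul(Rational(6297, 260), 89), -139) = Add(Rational(560433, 260), -139) = Rational(524293, 260)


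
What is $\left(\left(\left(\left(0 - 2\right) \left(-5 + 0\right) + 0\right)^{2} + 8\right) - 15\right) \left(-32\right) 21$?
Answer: $-62496$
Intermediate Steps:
$\left(\left(\left(\left(0 - 2\right) \left(-5 + 0\right) + 0\right)^{2} + 8\right) - 15\right) \left(-32\right) 21 = \left(\left(\left(\left(-2\right) \left(-5\right) + 0\right)^{2} + 8\right) - 15\right) \left(-32\right) 21 = \left(\left(\left(10 + 0\right)^{2} + 8\right) - 15\right) \left(-32\right) 21 = \left(\left(10^{2} + 8\right) - 15\right) \left(-32\right) 21 = \left(\left(100 + 8\right) - 15\right) \left(-32\right) 21 = \left(108 - 15\right) \left(-32\right) 21 = 93 \left(-32\right) 21 = \left(-2976\right) 21 = -62496$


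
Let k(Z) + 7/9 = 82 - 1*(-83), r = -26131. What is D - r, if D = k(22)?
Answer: 236657/9 ≈ 26295.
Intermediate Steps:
k(Z) = 1478/9 (k(Z) = -7/9 + (82 - 1*(-83)) = -7/9 + (82 + 83) = -7/9 + 165 = 1478/9)
D = 1478/9 ≈ 164.22
D - r = 1478/9 - 1*(-26131) = 1478/9 + 26131 = 236657/9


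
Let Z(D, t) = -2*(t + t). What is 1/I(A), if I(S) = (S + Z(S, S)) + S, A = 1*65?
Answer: -1/130 ≈ -0.0076923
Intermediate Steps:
Z(D, t) = -4*t
A = 65
I(S) = -2*S (I(S) = (S - 4*S) + S = -3*S + S = -2*S)
1/I(A) = 1/(-2*65) = 1/(-130) = -1/130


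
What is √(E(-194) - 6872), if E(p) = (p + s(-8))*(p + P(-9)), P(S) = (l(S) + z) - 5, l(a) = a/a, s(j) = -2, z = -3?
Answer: 2*√8131 ≈ 180.34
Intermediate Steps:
l(a) = 1
P(S) = -7 (P(S) = (1 - 3) - 5 = -2 - 5 = -7)
E(p) = (-7 + p)*(-2 + p) (E(p) = (p - 2)*(p - 7) = (-2 + p)*(-7 + p) = (-7 + p)*(-2 + p))
√(E(-194) - 6872) = √((14 + (-194)² - 9*(-194)) - 6872) = √((14 + 37636 + 1746) - 6872) = √(39396 - 6872) = √32524 = 2*√8131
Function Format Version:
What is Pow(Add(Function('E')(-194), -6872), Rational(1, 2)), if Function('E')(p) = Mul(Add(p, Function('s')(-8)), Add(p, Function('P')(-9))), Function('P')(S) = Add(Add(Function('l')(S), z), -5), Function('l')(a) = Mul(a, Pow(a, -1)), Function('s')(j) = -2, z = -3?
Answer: Mul(2, Pow(8131, Rational(1, 2))) ≈ 180.34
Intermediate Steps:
Function('l')(a) = 1
Function('P')(S) = -7 (Function('P')(S) = Add(Add(1, -3), -5) = Add(-2, -5) = -7)
Function('E')(p) = Mul(Add(-7, p), Add(-2, p)) (Function('E')(p) = Mul(Add(p, -2), Add(p, -7)) = Mul(Add(-2, p), Add(-7, p)) = Mul(Add(-7, p), Add(-2, p)))
Pow(Add(Function('E')(-194), -6872), Rational(1, 2)) = Pow(Add(Add(14, Pow(-194, 2), Mul(-9, -194)), -6872), Rational(1, 2)) = Pow(Add(Add(14, 37636, 1746), -6872), Rational(1, 2)) = Pow(Add(39396, -6872), Rational(1, 2)) = Pow(32524, Rational(1, 2)) = Mul(2, Pow(8131, Rational(1, 2)))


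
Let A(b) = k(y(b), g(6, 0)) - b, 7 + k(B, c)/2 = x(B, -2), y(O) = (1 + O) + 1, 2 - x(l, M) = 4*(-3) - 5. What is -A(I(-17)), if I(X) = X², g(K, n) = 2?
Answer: 265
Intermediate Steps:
x(l, M) = 19 (x(l, M) = 2 - (4*(-3) - 5) = 2 - (-12 - 5) = 2 - 1*(-17) = 2 + 17 = 19)
y(O) = 2 + O
k(B, c) = 24 (k(B, c) = -14 + 2*19 = -14 + 38 = 24)
A(b) = 24 - b
-A(I(-17)) = -(24 - 1*(-17)²) = -(24 - 1*289) = -(24 - 289) = -1*(-265) = 265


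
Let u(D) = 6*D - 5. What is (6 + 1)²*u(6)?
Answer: 1519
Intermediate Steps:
u(D) = -5 + 6*D
(6 + 1)²*u(6) = (6 + 1)²*(-5 + 6*6) = 7²*(-5 + 36) = 49*31 = 1519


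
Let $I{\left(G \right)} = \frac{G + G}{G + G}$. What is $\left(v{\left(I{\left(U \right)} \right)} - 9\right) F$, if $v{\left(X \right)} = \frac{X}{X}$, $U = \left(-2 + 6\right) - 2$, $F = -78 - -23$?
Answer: $440$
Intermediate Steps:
$F = -55$ ($F = -78 + 23 = -55$)
$U = 2$ ($U = 4 - 2 = 2$)
$I{\left(G \right)} = 1$ ($I{\left(G \right)} = \frac{2 G}{2 G} = 2 G \frac{1}{2 G} = 1$)
$v{\left(X \right)} = 1$
$\left(v{\left(I{\left(U \right)} \right)} - 9\right) F = \left(1 - 9\right) \left(-55\right) = \left(-8\right) \left(-55\right) = 440$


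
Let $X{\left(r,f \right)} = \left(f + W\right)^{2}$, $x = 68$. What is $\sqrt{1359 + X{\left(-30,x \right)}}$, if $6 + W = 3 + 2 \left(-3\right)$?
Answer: $22 \sqrt{10} \approx 69.57$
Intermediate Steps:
$W = -9$ ($W = -6 + \left(3 + 2 \left(-3\right)\right) = -6 + \left(3 - 6\right) = -6 - 3 = -9$)
$X{\left(r,f \right)} = \left(-9 + f\right)^{2}$ ($X{\left(r,f \right)} = \left(f - 9\right)^{2} = \left(-9 + f\right)^{2}$)
$\sqrt{1359 + X{\left(-30,x \right)}} = \sqrt{1359 + \left(-9 + 68\right)^{2}} = \sqrt{1359 + 59^{2}} = \sqrt{1359 + 3481} = \sqrt{4840} = 22 \sqrt{10}$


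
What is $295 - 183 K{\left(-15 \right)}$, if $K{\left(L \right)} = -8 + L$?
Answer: $4504$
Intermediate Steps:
$295 - 183 K{\left(-15 \right)} = 295 - 183 \left(-8 - 15\right) = 295 - -4209 = 295 + 4209 = 4504$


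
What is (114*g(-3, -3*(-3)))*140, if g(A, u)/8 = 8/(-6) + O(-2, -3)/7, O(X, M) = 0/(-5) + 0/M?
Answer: -170240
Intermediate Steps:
O(X, M) = 0 (O(X, M) = 0*(-⅕) + 0 = 0 + 0 = 0)
g(A, u) = -32/3 (g(A, u) = 8*(8/(-6) + 0/7) = 8*(8*(-⅙) + 0*(⅐)) = 8*(-4/3 + 0) = 8*(-4/3) = -32/3)
(114*g(-3, -3*(-3)))*140 = (114*(-32/3))*140 = -1216*140 = -170240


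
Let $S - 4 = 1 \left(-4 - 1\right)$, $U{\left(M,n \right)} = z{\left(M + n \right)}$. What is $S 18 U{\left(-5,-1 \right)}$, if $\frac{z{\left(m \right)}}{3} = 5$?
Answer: $-270$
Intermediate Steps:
$z{\left(m \right)} = 15$ ($z{\left(m \right)} = 3 \cdot 5 = 15$)
$U{\left(M,n \right)} = 15$
$S = -1$ ($S = 4 + 1 \left(-4 - 1\right) = 4 + 1 \left(-5\right) = 4 - 5 = -1$)
$S 18 U{\left(-5,-1 \right)} = \left(-1\right) 18 \cdot 15 = \left(-18\right) 15 = -270$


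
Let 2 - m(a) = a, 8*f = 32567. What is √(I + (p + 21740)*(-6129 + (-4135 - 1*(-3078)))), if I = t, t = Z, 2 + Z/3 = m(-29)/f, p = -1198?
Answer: I*√156561676663578154/32567 ≈ 12150.0*I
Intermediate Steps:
f = 32567/8 (f = (⅛)*32567 = 32567/8 ≈ 4070.9)
m(a) = 2 - a
Z = -194658/32567 (Z = -6 + 3*((2 - 1*(-29))/(32567/8)) = -6 + 3*((2 + 29)*(8/32567)) = -6 + 3*(31*(8/32567)) = -6 + 3*(248/32567) = -6 + 744/32567 = -194658/32567 ≈ -5.9772)
t = -194658/32567 ≈ -5.9772
I = -194658/32567 ≈ -5.9772
√(I + (p + 21740)*(-6129 + (-4135 - 1*(-3078)))) = √(-194658/32567 + (-1198 + 21740)*(-6129 + (-4135 - 1*(-3078)))) = √(-194658/32567 + 20542*(-6129 + (-4135 + 3078))) = √(-194658/32567 + 20542*(-6129 - 1057)) = √(-194658/32567 + 20542*(-7186)) = √(-194658/32567 - 147614812) = √(-4807371777062/32567) = I*√156561676663578154/32567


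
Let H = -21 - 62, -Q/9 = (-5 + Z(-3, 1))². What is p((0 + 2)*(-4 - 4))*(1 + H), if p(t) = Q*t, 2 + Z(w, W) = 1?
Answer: -425088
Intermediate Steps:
Z(w, W) = -1 (Z(w, W) = -2 + 1 = -1)
Q = -324 (Q = -9*(-5 - 1)² = -9*(-6)² = -9*36 = -324)
H = -83
p(t) = -324*t
p((0 + 2)*(-4 - 4))*(1 + H) = (-324*(0 + 2)*(-4 - 4))*(1 - 83) = -648*(-8)*(-82) = -324*(-16)*(-82) = 5184*(-82) = -425088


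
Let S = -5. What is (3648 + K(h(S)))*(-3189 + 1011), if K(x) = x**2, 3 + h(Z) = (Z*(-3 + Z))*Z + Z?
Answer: -102174336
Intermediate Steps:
h(Z) = -3 + Z + Z**2*(-3 + Z) (h(Z) = -3 + ((Z*(-3 + Z))*Z + Z) = -3 + (Z**2*(-3 + Z) + Z) = -3 + (Z + Z**2*(-3 + Z)) = -3 + Z + Z**2*(-3 + Z))
(3648 + K(h(S)))*(-3189 + 1011) = (3648 + (-3 - 5 + (-5)**3 - 3*(-5)**2)**2)*(-3189 + 1011) = (3648 + (-3 - 5 - 125 - 3*25)**2)*(-2178) = (3648 + (-3 - 5 - 125 - 75)**2)*(-2178) = (3648 + (-208)**2)*(-2178) = (3648 + 43264)*(-2178) = 46912*(-2178) = -102174336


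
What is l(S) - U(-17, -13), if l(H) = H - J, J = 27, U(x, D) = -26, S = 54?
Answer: 53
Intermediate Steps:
l(H) = -27 + H (l(H) = H - 1*27 = H - 27 = -27 + H)
l(S) - U(-17, -13) = (-27 + 54) - 1*(-26) = 27 + 26 = 53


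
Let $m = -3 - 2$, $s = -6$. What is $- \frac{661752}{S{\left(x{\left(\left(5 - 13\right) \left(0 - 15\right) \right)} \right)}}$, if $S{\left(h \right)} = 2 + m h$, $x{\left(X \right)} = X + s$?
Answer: $\frac{82719}{71} \approx 1165.1$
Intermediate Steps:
$x{\left(X \right)} = -6 + X$ ($x{\left(X \right)} = X - 6 = -6 + X$)
$m = -5$ ($m = -3 - 2 = -5$)
$S{\left(h \right)} = 2 - 5 h$
$- \frac{661752}{S{\left(x{\left(\left(5 - 13\right) \left(0 - 15\right) \right)} \right)}} = - \frac{661752}{2 - 5 \left(-6 + \left(5 - 13\right) \left(0 - 15\right)\right)} = - \frac{661752}{2 - 5 \left(-6 - -120\right)} = - \frac{661752}{2 - 5 \left(-6 + 120\right)} = - \frac{661752}{2 - 570} = - \frac{661752}{-568} = \left(-661752\right) \left(- \frac{1}{568}\right) = \frac{82719}{71}$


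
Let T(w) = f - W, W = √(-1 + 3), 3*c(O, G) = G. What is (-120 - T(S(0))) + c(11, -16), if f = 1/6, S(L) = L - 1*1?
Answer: -251/2 + √2 ≈ -124.09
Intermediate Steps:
c(O, G) = G/3
S(L) = -1 + L (S(L) = L - 1 = -1 + L)
W = √2 ≈ 1.4142
f = ⅙ ≈ 0.16667
T(w) = ⅙ - √2
(-120 - T(S(0))) + c(11, -16) = (-120 - (⅙ - √2)) + (⅓)*(-16) = (-120 + (-⅙ + √2)) - 16/3 = (-721/6 + √2) - 16/3 = -251/2 + √2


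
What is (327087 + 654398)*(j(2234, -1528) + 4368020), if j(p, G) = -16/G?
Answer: 818844908915670/191 ≈ 4.2871e+12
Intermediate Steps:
(327087 + 654398)*(j(2234, -1528) + 4368020) = (327087 + 654398)*(-16/(-1528) + 4368020) = 981485*(-16*(-1/1528) + 4368020) = 981485*(2/191 + 4368020) = 981485*(834291822/191) = 818844908915670/191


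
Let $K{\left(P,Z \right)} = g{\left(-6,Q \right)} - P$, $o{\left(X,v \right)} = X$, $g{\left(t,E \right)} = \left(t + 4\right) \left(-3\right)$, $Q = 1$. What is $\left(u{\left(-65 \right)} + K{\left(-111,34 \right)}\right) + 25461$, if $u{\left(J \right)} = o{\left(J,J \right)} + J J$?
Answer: $29738$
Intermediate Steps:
$g{\left(t,E \right)} = -12 - 3 t$ ($g{\left(t,E \right)} = \left(4 + t\right) \left(-3\right) = -12 - 3 t$)
$u{\left(J \right)} = J + J^{2}$ ($u{\left(J \right)} = J + J J = J + J^{2}$)
$K{\left(P,Z \right)} = 6 - P$ ($K{\left(P,Z \right)} = \left(-12 - -18\right) - P = \left(-12 + 18\right) - P = 6 - P$)
$\left(u{\left(-65 \right)} + K{\left(-111,34 \right)}\right) + 25461 = \left(- 65 \left(1 - 65\right) + \left(6 - -111\right)\right) + 25461 = \left(\left(-65\right) \left(-64\right) + \left(6 + 111\right)\right) + 25461 = \left(4160 + 117\right) + 25461 = 4277 + 25461 = 29738$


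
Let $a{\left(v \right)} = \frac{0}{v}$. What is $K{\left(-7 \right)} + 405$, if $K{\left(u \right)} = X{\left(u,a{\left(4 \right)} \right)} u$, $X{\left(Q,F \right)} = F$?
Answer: $405$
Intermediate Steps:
$a{\left(v \right)} = 0$
$K{\left(u \right)} = 0$ ($K{\left(u \right)} = 0 u = 0$)
$K{\left(-7 \right)} + 405 = 0 + 405 = 405$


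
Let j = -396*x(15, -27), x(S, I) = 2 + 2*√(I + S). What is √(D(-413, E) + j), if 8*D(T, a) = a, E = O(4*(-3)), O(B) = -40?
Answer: √(-797 - 1584*I*√3) ≈ 32.094 - 42.743*I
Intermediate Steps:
E = -40
D(T, a) = a/8
j = -792 - 1584*I*√3 (j = -396*(2 + 2*√(-27 + 15)) = -396*(2 + 2*√(-12)) = -396*(2 + 2*(2*I*√3)) = -396*(2 + 4*I*√3) = -792 - 1584*I*√3 ≈ -792.0 - 2743.6*I)
√(D(-413, E) + j) = √((⅛)*(-40) + (-792 - 1584*I*√3)) = √(-5 + (-792 - 1584*I*√3)) = √(-797 - 1584*I*√3)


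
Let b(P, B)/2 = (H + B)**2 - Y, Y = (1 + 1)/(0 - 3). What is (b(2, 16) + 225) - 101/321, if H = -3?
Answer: 60350/107 ≈ 564.02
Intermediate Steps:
Y = -2/3 (Y = 2/(-3) = 2*(-1/3) = -2/3 ≈ -0.66667)
b(P, B) = 4/3 + 2*(-3 + B)**2 (b(P, B) = 2*((-3 + B)**2 - 1*(-2/3)) = 2*((-3 + B)**2 + 2/3) = 2*(2/3 + (-3 + B)**2) = 4/3 + 2*(-3 + B)**2)
(b(2, 16) + 225) - 101/321 = ((4/3 + 2*(-3 + 16)**2) + 225) - 101/321 = ((4/3 + 2*13**2) + 225) - 101*1/321 = ((4/3 + 2*169) + 225) - 101/321 = ((4/3 + 338) + 225) - 101/321 = (1018/3 + 225) - 101/321 = 1693/3 - 101/321 = 60350/107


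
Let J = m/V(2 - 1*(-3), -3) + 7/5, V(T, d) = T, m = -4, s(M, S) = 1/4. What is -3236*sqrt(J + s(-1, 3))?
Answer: -1618*sqrt(85)/5 ≈ -2983.4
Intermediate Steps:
s(M, S) = 1/4
J = 3/5 (J = -4/(2 - 1*(-3)) + 7/5 = -4/(2 + 3) + 7*(1/5) = -4/5 + 7/5 = 3/5 ≈ 0.60000)
-3236*sqrt(J + s(-1, 3)) = -3236*sqrt(3/5 + 1/4) = -1618*sqrt(85)/5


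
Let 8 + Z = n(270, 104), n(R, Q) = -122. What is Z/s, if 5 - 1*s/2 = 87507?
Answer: 65/87502 ≈ 0.00074284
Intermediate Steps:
s = -175004 (s = 10 - 2*87507 = 10 - 175014 = -175004)
Z = -130 (Z = -8 - 122 = -130)
Z/s = -130/(-175004) = -130*(-1/175004) = 65/87502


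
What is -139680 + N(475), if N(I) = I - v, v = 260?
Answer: -139465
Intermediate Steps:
N(I) = -260 + I (N(I) = I - 1*260 = I - 260 = -260 + I)
-139680 + N(475) = -139680 + (-260 + 475) = -139680 + 215 = -139465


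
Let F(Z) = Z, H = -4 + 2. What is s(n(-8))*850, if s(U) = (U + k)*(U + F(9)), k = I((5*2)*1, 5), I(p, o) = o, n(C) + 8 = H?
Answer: 4250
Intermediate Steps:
H = -2
n(C) = -10 (n(C) = -8 - 2 = -10)
k = 5
s(U) = (5 + U)*(9 + U) (s(U) = (U + 5)*(U + 9) = (5 + U)*(9 + U))
s(n(-8))*850 = (45 + (-10)**2 + 14*(-10))*850 = (45 + 100 - 140)*850 = 5*850 = 4250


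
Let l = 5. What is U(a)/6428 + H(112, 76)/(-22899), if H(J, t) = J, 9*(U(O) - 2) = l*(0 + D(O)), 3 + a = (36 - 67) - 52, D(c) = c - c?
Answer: -337069/73597386 ≈ -0.0045799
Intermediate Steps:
D(c) = 0
a = -86 (a = -3 + ((36 - 67) - 52) = -3 + (-31 - 52) = -3 - 83 = -86)
U(O) = 2 (U(O) = 2 + (5*(0 + 0))/9 = 2 + (5*0)/9 = 2 + (1/9)*0 = 2 + 0 = 2)
U(a)/6428 + H(112, 76)/(-22899) = 2/6428 + 112/(-22899) = 2*(1/6428) + 112*(-1/22899) = 1/3214 - 112/22899 = -337069/73597386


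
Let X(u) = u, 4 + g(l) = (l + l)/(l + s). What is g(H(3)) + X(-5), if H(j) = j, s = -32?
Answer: -267/29 ≈ -9.2069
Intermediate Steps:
g(l) = -4 + 2*l/(-32 + l) (g(l) = -4 + (l + l)/(l - 32) = -4 + (2*l)/(-32 + l) = -4 + 2*l/(-32 + l))
g(H(3)) + X(-5) = 2*(64 - 1*3)/(-32 + 3) - 5 = 2*(64 - 3)/(-29) - 5 = 2*(-1/29)*61 - 5 = -122/29 - 5 = -267/29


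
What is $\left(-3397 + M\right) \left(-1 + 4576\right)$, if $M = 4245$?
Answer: $3879600$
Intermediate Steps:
$\left(-3397 + M\right) \left(-1 + 4576\right) = \left(-3397 + 4245\right) \left(-1 + 4576\right) = 848 \cdot 4575 = 3879600$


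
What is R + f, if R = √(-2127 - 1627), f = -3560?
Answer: -3560 + I*√3754 ≈ -3560.0 + 61.27*I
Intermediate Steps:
R = I*√3754 (R = √(-3754) = I*√3754 ≈ 61.27*I)
R + f = I*√3754 - 3560 = -3560 + I*√3754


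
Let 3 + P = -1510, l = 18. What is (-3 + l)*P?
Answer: -22695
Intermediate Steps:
P = -1513 (P = -3 - 1510 = -1513)
(-3 + l)*P = (-3 + 18)*(-1513) = 15*(-1513) = -22695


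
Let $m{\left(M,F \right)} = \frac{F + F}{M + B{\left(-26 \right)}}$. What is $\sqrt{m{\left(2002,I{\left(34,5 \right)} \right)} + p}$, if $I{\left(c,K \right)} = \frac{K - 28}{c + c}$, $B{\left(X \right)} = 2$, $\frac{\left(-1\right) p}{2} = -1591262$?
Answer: $\frac{\sqrt{3693728450575194}}{34068} \approx 1784.0$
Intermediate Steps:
$p = 3182524$ ($p = \left(-2\right) \left(-1591262\right) = 3182524$)
$I{\left(c,K \right)} = \frac{-28 + K}{2 c}$
$m{\left(M,F \right)} = \frac{2 F}{2 + M}$ ($m{\left(M,F \right)} = \frac{F + F}{M + 2} = \frac{2 F}{2 + M}$)
$\sqrt{m{\left(2002,I{\left(34,5 \right)} \right)} + p} = \sqrt{\frac{2 \frac{-28 + 5}{2 \cdot 34}}{2 + 2002} + 3182524} = \sqrt{\frac{2 \cdot \frac{1}{2} \cdot \frac{1}{34} \left(-23\right)}{2004} + 3182524} = \sqrt{2 \left(- \frac{23}{68}\right) \frac{1}{2004} + 3182524} = \sqrt{- \frac{23}{68136} + 3182524} = \sqrt{\frac{216844455241}{68136}} = \frac{\sqrt{3693728450575194}}{34068}$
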